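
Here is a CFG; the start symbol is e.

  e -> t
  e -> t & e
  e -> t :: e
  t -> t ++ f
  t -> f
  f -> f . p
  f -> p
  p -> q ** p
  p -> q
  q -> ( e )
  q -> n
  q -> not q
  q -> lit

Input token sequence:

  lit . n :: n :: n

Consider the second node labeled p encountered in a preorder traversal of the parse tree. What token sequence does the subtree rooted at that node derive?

[e [t [f [f [p [q lit]]] . [p [q n]]]] :: [e [t [f [p [q n]]]] :: [e [t [f [p [q n]]]]]]]

n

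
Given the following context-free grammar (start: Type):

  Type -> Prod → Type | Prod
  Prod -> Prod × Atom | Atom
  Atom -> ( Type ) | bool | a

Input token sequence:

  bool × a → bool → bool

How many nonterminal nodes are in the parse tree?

[Type [Prod [Prod [Atom bool]] × [Atom a]] → [Type [Prod [Atom bool]] → [Type [Prod [Atom bool]]]]]

11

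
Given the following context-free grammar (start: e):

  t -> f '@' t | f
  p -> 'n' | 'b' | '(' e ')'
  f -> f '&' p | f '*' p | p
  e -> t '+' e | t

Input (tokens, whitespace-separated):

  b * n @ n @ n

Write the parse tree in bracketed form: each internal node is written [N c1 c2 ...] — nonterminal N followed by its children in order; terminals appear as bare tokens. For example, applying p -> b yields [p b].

e
t
f @ t
f * p @ t
p * p @ t
b * p @ t
b * n @ t
b * n @ f @ t
b * n @ p @ t
b * n @ n @ t
b * n @ n @ f
b * n @ n @ p
b * n @ n @ n

[e [t [f [f [p b]] * [p n]] @ [t [f [p n]] @ [t [f [p n]]]]]]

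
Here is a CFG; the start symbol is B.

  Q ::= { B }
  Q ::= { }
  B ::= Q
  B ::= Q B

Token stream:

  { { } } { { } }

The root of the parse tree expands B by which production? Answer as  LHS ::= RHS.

B ::= Q B

[B [Q { [B [Q { }]] }] [B [Q { [B [Q { }]] }]]]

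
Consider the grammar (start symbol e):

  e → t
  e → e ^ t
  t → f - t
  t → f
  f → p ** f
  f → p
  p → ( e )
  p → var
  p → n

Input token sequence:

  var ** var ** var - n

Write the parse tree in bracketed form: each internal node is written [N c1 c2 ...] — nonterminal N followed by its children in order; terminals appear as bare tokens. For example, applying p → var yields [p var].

[e [t [f [p var] ** [f [p var] ** [f [p var]]]] - [t [f [p n]]]]]

e
t
f - t
p ** f - t
var ** f - t
var ** p ** f - t
var ** var ** f - t
var ** var ** p - t
var ** var ** var - t
var ** var ** var - f
var ** var ** var - p
var ** var ** var - n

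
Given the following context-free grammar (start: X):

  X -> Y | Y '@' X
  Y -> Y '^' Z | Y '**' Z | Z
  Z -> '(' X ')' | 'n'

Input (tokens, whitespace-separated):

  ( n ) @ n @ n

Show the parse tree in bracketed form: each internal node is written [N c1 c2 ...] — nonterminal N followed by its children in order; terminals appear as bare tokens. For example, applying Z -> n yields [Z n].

X
Y @ X
Z @ X
( X ) @ X
( Y ) @ X
( Z ) @ X
( n ) @ X
( n ) @ Y @ X
( n ) @ Z @ X
( n ) @ n @ X
( n ) @ n @ Y
( n ) @ n @ Z
( n ) @ n @ n

[X [Y [Z ( [X [Y [Z n]]] )]] @ [X [Y [Z n]] @ [X [Y [Z n]]]]]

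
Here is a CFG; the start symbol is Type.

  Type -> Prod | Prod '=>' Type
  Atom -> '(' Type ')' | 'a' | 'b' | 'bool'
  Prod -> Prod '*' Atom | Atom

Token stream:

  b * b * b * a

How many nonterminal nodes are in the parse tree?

9

[Type [Prod [Prod [Prod [Prod [Atom b]] * [Atom b]] * [Atom b]] * [Atom a]]]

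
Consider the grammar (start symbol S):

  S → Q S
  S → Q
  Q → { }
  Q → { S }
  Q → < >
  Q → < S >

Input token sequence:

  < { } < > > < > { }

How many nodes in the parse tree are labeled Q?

[S [Q < [S [Q { }] [S [Q < >]]] >] [S [Q < >] [S [Q { }]]]]

5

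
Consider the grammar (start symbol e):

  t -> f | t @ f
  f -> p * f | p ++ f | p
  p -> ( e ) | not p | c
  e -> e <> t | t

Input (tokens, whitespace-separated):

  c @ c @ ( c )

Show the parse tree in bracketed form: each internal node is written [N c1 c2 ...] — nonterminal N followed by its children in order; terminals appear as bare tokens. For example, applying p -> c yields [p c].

[e [t [t [t [f [p c]]] @ [f [p c]]] @ [f [p ( [e [t [f [p c]]]] )]]]]

e
t
t @ f
t @ f @ f
f @ f @ f
p @ f @ f
c @ f @ f
c @ p @ f
c @ c @ f
c @ c @ p
c @ c @ ( e )
c @ c @ ( t )
c @ c @ ( f )
c @ c @ ( p )
c @ c @ ( c )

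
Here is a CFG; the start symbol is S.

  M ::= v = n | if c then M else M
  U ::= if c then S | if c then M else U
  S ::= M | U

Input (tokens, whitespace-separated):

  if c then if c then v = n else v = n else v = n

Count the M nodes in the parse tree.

5

[S [M if c then [M if c then [M v = n] else [M v = n]] else [M v = n]]]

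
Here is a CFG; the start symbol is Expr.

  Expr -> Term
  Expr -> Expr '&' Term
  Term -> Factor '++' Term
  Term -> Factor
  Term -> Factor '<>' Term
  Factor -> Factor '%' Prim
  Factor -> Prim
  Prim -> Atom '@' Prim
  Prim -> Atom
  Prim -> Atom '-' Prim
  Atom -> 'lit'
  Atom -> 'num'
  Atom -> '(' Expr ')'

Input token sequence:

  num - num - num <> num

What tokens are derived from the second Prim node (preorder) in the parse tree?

[Expr [Term [Factor [Prim [Atom num] - [Prim [Atom num] - [Prim [Atom num]]]]] <> [Term [Factor [Prim [Atom num]]]]]]

num - num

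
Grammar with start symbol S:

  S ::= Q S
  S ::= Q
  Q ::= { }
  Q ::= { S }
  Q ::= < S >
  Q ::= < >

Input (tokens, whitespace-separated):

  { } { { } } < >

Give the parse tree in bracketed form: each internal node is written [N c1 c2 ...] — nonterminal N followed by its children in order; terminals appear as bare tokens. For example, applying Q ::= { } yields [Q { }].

[S [Q { }] [S [Q { [S [Q { }]] }] [S [Q < >]]]]

S
Q S
{ } S
{ } Q S
{ } { S } S
{ } { Q } S
{ } { { } } S
{ } { { } } Q
{ } { { } } < >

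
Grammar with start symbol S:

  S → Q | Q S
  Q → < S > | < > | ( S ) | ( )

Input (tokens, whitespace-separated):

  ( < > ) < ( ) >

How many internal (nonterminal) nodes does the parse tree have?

[S [Q ( [S [Q < >]] )] [S [Q < [S [Q ( )]] >]]]

8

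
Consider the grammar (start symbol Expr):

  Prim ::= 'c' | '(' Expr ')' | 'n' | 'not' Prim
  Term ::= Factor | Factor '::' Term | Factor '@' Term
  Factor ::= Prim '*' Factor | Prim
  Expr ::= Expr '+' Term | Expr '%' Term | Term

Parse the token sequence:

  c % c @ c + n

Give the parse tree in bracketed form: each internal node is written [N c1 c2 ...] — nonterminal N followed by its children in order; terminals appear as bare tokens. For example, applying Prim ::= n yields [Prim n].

[Expr [Expr [Expr [Term [Factor [Prim c]]]] % [Term [Factor [Prim c]] @ [Term [Factor [Prim c]]]]] + [Term [Factor [Prim n]]]]

Expr
Expr + Term
Expr % Term + Term
Term % Term + Term
Factor % Term + Term
Prim % Term + Term
c % Term + Term
c % Factor @ Term + Term
c % Prim @ Term + Term
c % c @ Term + Term
c % c @ Factor + Term
c % c @ Prim + Term
c % c @ c + Term
c % c @ c + Factor
c % c @ c + Prim
c % c @ c + n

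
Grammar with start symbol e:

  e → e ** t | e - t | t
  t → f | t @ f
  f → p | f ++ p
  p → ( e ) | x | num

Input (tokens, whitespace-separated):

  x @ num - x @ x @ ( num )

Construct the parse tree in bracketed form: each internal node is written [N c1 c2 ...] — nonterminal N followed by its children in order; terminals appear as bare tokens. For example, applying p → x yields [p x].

[e [e [t [t [f [p x]]] @ [f [p num]]]] - [t [t [t [f [p x]]] @ [f [p x]]] @ [f [p ( [e [t [f [p num]]]] )]]]]

e
e - t
t - t
t @ f - t
f @ f - t
p @ f - t
x @ f - t
x @ p - t
x @ num - t
x @ num - t @ f
x @ num - t @ f @ f
x @ num - f @ f @ f
x @ num - p @ f @ f
x @ num - x @ f @ f
x @ num - x @ p @ f
x @ num - x @ x @ f
x @ num - x @ x @ p
x @ num - x @ x @ ( e )
x @ num - x @ x @ ( t )
x @ num - x @ x @ ( f )
x @ num - x @ x @ ( p )
x @ num - x @ x @ ( num )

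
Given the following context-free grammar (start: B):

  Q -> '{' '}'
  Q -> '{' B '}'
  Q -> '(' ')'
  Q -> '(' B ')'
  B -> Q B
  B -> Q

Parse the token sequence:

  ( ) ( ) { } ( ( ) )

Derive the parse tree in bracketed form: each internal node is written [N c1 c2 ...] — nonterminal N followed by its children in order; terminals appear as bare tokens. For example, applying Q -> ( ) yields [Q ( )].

[B [Q ( )] [B [Q ( )] [B [Q { }] [B [Q ( [B [Q ( )]] )]]]]]

B
Q B
( ) B
( ) Q B
( ) ( ) B
( ) ( ) Q B
( ) ( ) { } B
( ) ( ) { } Q
( ) ( ) { } ( B )
( ) ( ) { } ( Q )
( ) ( ) { } ( ( ) )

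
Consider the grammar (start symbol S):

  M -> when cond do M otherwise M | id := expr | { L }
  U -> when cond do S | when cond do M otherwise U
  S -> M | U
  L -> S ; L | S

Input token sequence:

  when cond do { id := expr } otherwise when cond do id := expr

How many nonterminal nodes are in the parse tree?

[S [U when cond do [M { [L [S [M id := expr]]] }] otherwise [U when cond do [S [M id := expr]]]]]

9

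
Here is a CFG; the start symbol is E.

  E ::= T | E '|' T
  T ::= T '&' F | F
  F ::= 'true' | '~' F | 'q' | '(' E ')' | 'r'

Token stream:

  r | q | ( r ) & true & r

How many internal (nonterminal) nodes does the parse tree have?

[E [E [E [T [F r]]] | [T [F q]]] | [T [T [T [F ( [E [T [F r]]] )]] & [F true]] & [F r]]]

16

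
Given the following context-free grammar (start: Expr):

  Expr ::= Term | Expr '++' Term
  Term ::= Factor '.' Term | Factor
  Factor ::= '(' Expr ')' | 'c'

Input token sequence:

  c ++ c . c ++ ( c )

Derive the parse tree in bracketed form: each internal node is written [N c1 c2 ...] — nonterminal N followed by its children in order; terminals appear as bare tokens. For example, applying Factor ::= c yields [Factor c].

Expr
Expr ++ Term
Expr ++ Term ++ Term
Term ++ Term ++ Term
Factor ++ Term ++ Term
c ++ Term ++ Term
c ++ Factor . Term ++ Term
c ++ c . Term ++ Term
c ++ c . Factor ++ Term
c ++ c . c ++ Term
c ++ c . c ++ Factor
c ++ c . c ++ ( Expr )
c ++ c . c ++ ( Term )
c ++ c . c ++ ( Factor )
c ++ c . c ++ ( c )

[Expr [Expr [Expr [Term [Factor c]]] ++ [Term [Factor c] . [Term [Factor c]]]] ++ [Term [Factor ( [Expr [Term [Factor c]]] )]]]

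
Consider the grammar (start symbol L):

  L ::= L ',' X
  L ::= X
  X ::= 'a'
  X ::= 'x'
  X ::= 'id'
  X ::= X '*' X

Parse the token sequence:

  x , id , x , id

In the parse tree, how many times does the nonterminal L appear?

[L [L [L [L [X x]] , [X id]] , [X x]] , [X id]]

4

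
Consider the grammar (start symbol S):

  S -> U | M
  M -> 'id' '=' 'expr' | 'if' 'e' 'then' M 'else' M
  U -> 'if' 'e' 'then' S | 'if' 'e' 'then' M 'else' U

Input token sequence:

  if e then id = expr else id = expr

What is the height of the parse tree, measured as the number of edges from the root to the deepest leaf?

[S [M if e then [M id = expr] else [M id = expr]]]

3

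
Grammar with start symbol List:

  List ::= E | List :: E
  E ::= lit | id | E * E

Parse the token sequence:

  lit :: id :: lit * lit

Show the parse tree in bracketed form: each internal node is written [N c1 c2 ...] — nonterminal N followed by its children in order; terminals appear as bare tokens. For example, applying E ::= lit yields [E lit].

[List [List [List [E lit]] :: [E id]] :: [E [E lit] * [E lit]]]

List
List :: E
List :: E :: E
E :: E :: E
lit :: E :: E
lit :: id :: E
lit :: id :: E * E
lit :: id :: lit * E
lit :: id :: lit * lit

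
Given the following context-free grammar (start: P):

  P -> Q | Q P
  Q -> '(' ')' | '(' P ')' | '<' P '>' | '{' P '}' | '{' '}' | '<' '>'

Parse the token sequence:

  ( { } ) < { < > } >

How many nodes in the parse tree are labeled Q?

5

[P [Q ( [P [Q { }]] )] [P [Q < [P [Q { [P [Q < >]] }]] >]]]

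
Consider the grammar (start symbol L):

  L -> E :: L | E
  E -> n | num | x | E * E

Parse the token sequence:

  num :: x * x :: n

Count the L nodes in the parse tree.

[L [E num] :: [L [E [E x] * [E x]] :: [L [E n]]]]

3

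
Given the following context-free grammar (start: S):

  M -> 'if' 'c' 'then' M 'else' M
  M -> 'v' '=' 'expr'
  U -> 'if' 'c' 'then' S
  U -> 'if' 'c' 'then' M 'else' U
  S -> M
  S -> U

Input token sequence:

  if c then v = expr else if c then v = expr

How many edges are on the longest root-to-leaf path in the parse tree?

5

[S [U if c then [M v = expr] else [U if c then [S [M v = expr]]]]]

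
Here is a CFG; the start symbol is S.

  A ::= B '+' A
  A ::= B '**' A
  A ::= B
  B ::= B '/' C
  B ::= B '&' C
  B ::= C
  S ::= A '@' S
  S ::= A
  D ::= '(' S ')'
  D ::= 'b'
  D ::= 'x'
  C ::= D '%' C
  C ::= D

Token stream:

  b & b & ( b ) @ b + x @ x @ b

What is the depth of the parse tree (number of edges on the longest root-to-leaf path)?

[S [A [B [B [B [C [D b]]] & [C [D b]]] & [C [D ( [S [A [B [C [D b]]]]] )]]]] @ [S [A [B [C [D b]]] + [A [B [C [D x]]]]] @ [S [A [B [C [D x]]]] @ [S [A [B [C [D b]]]]]]]]

10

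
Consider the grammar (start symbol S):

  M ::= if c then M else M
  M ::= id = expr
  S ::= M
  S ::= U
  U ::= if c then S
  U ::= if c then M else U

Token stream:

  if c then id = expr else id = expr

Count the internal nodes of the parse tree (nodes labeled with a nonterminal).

4

[S [M if c then [M id = expr] else [M id = expr]]]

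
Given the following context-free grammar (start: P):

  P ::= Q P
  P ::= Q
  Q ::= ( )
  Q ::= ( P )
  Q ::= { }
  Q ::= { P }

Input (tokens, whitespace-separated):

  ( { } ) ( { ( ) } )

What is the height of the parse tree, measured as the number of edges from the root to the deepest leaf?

7

[P [Q ( [P [Q { }]] )] [P [Q ( [P [Q { [P [Q ( )]] }]] )]]]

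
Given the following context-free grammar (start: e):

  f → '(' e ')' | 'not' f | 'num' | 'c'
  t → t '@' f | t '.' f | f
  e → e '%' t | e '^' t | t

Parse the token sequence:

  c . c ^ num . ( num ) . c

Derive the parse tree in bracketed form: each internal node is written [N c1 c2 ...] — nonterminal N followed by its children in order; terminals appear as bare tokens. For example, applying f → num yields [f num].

[e [e [t [t [f c]] . [f c]]] ^ [t [t [t [f num]] . [f ( [e [t [f num]]] )]] . [f c]]]

e
e ^ t
t ^ t
t . f ^ t
f . f ^ t
c . f ^ t
c . c ^ t
c . c ^ t . f
c . c ^ t . f . f
c . c ^ f . f . f
c . c ^ num . f . f
c . c ^ num . ( e ) . f
c . c ^ num . ( t ) . f
c . c ^ num . ( f ) . f
c . c ^ num . ( num ) . f
c . c ^ num . ( num ) . c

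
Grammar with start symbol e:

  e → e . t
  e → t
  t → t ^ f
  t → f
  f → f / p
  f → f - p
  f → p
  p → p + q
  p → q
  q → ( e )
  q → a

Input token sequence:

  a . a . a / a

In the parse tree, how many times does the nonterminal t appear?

3

[e [e [e [t [f [p [q a]]]]] . [t [f [p [q a]]]]] . [t [f [f [p [q a]]] / [p [q a]]]]]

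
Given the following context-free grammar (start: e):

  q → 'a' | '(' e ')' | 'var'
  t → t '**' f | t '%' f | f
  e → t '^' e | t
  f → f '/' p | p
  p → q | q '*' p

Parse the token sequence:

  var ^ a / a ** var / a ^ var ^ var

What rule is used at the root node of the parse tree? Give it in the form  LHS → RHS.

[e [t [f [p [q var]]]] ^ [e [t [t [f [f [p [q a]]] / [p [q a]]]] ** [f [f [p [q var]]] / [p [q a]]]] ^ [e [t [f [p [q var]]]] ^ [e [t [f [p [q var]]]]]]]]

e → t '^' e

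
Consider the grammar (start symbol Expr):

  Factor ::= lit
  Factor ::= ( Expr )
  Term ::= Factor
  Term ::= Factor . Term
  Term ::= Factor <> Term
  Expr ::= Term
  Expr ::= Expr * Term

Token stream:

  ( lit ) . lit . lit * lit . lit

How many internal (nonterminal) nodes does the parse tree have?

[Expr [Expr [Term [Factor ( [Expr [Term [Factor lit]]] )] . [Term [Factor lit] . [Term [Factor lit]]]]] * [Term [Factor lit] . [Term [Factor lit]]]]

15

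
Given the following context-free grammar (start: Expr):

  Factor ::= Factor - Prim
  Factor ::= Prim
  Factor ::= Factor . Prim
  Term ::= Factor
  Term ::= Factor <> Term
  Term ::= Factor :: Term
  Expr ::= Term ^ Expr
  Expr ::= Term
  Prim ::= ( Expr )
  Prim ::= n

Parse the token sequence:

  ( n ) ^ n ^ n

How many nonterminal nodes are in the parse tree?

[Expr [Term [Factor [Prim ( [Expr [Term [Factor [Prim n]]]] )]]] ^ [Expr [Term [Factor [Prim n]]] ^ [Expr [Term [Factor [Prim n]]]]]]

16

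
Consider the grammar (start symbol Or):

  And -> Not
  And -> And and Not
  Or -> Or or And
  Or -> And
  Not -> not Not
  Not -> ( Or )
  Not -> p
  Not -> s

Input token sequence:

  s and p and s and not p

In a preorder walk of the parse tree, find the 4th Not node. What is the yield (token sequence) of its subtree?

[Or [And [And [And [And [Not s]] and [Not p]] and [Not s]] and [Not not [Not p]]]]

not p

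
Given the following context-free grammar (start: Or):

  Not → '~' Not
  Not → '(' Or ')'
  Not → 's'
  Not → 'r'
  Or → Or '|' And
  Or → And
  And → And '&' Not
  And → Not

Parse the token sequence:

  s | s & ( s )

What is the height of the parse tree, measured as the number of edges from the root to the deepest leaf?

6

[Or [Or [And [Not s]]] | [And [And [Not s]] & [Not ( [Or [And [Not s]]] )]]]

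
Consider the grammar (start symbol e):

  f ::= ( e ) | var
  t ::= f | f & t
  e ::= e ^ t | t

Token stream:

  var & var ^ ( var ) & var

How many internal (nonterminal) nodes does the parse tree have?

[e [e [t [f var] & [t [f var]]]] ^ [t [f ( [e [t [f var]]] )] & [t [f var]]]]

13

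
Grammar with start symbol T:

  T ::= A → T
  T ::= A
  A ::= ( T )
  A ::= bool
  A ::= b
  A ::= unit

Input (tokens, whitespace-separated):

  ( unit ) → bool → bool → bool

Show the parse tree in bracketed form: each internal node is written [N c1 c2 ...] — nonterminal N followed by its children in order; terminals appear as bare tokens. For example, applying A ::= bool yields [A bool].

T
A → T
( T ) → T
( A ) → T
( unit ) → T
( unit ) → A → T
( unit ) → bool → T
( unit ) → bool → A → T
( unit ) → bool → bool → T
( unit ) → bool → bool → A
( unit ) → bool → bool → bool

[T [A ( [T [A unit]] )] → [T [A bool] → [T [A bool] → [T [A bool]]]]]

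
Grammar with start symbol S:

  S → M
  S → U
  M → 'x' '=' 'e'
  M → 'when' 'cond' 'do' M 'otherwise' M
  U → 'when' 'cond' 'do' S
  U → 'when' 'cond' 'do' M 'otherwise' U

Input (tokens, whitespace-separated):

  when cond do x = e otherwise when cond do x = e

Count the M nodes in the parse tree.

[S [U when cond do [M x = e] otherwise [U when cond do [S [M x = e]]]]]

2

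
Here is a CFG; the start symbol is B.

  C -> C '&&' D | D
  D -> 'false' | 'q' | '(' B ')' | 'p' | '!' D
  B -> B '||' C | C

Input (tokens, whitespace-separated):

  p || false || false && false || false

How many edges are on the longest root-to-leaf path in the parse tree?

6

[B [B [B [B [C [D p]]] || [C [D false]]] || [C [C [D false]] && [D false]]] || [C [D false]]]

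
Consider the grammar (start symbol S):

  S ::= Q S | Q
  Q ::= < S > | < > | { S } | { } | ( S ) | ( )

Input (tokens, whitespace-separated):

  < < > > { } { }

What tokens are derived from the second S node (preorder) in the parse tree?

[S [Q < [S [Q < >]] >] [S [Q { }] [S [Q { }]]]]

< >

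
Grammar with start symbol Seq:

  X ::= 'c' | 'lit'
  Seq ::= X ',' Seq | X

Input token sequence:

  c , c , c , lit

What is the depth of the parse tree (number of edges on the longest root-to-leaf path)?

[Seq [X c] , [Seq [X c] , [Seq [X c] , [Seq [X lit]]]]]

5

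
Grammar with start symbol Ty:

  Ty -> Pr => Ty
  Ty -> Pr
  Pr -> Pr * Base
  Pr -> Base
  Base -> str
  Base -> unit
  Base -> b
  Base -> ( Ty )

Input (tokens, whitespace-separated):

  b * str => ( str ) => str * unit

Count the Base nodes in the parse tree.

6

[Ty [Pr [Pr [Base b]] * [Base str]] => [Ty [Pr [Base ( [Ty [Pr [Base str]]] )]] => [Ty [Pr [Pr [Base str]] * [Base unit]]]]]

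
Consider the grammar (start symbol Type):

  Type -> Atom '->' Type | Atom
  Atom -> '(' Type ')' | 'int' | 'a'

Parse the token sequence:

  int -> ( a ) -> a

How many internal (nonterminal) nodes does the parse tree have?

8

[Type [Atom int] -> [Type [Atom ( [Type [Atom a]] )] -> [Type [Atom a]]]]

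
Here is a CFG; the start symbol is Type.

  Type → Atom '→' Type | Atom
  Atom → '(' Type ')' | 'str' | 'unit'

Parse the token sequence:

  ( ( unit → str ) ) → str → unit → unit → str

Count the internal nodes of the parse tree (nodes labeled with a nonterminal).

[Type [Atom ( [Type [Atom ( [Type [Atom unit] → [Type [Atom str]]] )]] )] → [Type [Atom str] → [Type [Atom unit] → [Type [Atom unit] → [Type [Atom str]]]]]]

16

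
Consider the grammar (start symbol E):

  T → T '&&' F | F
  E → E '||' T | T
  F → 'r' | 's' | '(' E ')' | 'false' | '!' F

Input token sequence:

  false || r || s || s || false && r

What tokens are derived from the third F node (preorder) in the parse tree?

[E [E [E [E [E [T [F false]]] || [T [F r]]] || [T [F s]]] || [T [F s]]] || [T [T [F false]] && [F r]]]

s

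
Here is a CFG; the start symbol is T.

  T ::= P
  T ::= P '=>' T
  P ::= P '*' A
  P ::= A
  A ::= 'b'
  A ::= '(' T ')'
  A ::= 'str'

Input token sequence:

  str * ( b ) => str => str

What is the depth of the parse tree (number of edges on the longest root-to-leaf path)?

6

[T [P [P [A str]] * [A ( [T [P [A b]]] )]] => [T [P [A str]] => [T [P [A str]]]]]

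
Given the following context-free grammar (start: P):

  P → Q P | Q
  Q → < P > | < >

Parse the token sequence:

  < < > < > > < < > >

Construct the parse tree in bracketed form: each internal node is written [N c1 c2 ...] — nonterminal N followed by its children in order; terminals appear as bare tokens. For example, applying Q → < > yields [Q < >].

P
Q P
< P > P
< Q P > P
< < > P > P
< < > Q > P
< < > < > > P
< < > < > > Q
< < > < > > < P >
< < > < > > < Q >
< < > < > > < < > >

[P [Q < [P [Q < >] [P [Q < >]]] >] [P [Q < [P [Q < >]] >]]]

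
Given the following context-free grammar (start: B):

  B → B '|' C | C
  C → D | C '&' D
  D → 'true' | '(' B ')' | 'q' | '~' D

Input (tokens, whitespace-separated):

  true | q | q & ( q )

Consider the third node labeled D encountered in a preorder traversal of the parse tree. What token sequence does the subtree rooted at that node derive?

[B [B [B [C [D true]]] | [C [D q]]] | [C [C [D q]] & [D ( [B [C [D q]]] )]]]

q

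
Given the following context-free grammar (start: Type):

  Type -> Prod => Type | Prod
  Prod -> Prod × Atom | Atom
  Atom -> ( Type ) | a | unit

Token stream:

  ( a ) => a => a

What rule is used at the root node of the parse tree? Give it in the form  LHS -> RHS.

[Type [Prod [Atom ( [Type [Prod [Atom a]]] )]] => [Type [Prod [Atom a]] => [Type [Prod [Atom a]]]]]

Type -> Prod => Type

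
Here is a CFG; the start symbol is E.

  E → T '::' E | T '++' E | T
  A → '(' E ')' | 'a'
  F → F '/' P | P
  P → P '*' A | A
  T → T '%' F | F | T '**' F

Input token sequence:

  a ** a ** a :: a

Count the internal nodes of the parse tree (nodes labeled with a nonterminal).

18

[E [T [T [T [F [P [A a]]]] ** [F [P [A a]]]] ** [F [P [A a]]]] :: [E [T [F [P [A a]]]]]]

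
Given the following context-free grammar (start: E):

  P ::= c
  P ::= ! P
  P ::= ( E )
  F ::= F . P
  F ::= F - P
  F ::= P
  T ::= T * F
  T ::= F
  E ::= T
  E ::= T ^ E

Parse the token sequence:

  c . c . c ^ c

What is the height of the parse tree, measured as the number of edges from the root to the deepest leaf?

6

[E [T [F [F [F [P c]] . [P c]] . [P c]]] ^ [E [T [F [P c]]]]]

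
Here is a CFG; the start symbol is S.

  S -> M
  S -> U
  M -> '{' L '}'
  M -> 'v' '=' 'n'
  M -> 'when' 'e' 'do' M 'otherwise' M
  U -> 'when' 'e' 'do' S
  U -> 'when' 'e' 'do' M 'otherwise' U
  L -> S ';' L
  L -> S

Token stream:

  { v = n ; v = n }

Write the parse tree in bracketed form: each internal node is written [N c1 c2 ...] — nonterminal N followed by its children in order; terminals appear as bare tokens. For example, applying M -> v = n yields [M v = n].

S
M
{ L }
{ S ; L }
{ M ; L }
{ v = n ; L }
{ v = n ; S }
{ v = n ; M }
{ v = n ; v = n }

[S [M { [L [S [M v = n]] ; [L [S [M v = n]]]] }]]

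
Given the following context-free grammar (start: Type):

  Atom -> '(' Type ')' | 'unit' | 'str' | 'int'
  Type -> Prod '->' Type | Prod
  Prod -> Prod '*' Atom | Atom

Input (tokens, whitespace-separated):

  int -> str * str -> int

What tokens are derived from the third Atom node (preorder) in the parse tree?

str

[Type [Prod [Atom int]] -> [Type [Prod [Prod [Atom str]] * [Atom str]] -> [Type [Prod [Atom int]]]]]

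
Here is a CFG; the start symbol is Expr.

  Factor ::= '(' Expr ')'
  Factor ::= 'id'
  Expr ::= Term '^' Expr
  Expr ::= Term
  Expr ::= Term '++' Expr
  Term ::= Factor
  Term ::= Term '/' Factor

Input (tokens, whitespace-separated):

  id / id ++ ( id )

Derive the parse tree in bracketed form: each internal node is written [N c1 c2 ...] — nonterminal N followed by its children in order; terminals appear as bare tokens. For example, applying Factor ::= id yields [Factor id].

[Expr [Term [Term [Factor id]] / [Factor id]] ++ [Expr [Term [Factor ( [Expr [Term [Factor id]]] )]]]]

Expr
Term ++ Expr
Term / Factor ++ Expr
Factor / Factor ++ Expr
id / Factor ++ Expr
id / id ++ Expr
id / id ++ Term
id / id ++ Factor
id / id ++ ( Expr )
id / id ++ ( Term )
id / id ++ ( Factor )
id / id ++ ( id )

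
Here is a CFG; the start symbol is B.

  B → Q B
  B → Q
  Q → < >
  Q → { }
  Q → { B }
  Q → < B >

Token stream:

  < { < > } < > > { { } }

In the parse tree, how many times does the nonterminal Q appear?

6

[B [Q < [B [Q { [B [Q < >]] }] [B [Q < >]]] >] [B [Q { [B [Q { }]] }]]]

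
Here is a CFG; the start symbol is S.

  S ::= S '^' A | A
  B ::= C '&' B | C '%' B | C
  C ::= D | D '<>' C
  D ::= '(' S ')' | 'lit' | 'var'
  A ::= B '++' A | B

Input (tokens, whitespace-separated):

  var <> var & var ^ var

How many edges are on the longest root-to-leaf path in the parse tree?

7

[S [S [A [B [C [D var] <> [C [D var]]] & [B [C [D var]]]]]] ^ [A [B [C [D var]]]]]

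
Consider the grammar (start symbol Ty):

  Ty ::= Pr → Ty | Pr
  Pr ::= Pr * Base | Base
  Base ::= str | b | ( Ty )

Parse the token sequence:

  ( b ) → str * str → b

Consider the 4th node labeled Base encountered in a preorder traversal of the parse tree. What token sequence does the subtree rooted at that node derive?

[Ty [Pr [Base ( [Ty [Pr [Base b]]] )]] → [Ty [Pr [Pr [Base str]] * [Base str]] → [Ty [Pr [Base b]]]]]

str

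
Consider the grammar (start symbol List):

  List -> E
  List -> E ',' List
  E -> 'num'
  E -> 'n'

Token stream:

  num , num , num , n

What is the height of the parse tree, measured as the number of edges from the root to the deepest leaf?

[List [E num] , [List [E num] , [List [E num] , [List [E n]]]]]

5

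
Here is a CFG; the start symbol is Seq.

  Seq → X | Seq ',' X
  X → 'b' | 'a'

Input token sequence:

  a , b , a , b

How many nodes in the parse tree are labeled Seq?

[Seq [Seq [Seq [Seq [X a]] , [X b]] , [X a]] , [X b]]

4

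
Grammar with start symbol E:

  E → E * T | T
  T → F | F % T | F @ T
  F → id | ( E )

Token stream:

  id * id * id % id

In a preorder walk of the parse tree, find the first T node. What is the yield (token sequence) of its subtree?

id

[E [E [E [T [F id]]] * [T [F id]]] * [T [F id] % [T [F id]]]]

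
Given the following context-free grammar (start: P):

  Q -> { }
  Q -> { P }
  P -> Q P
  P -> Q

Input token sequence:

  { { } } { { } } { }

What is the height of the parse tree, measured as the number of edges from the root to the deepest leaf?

5

[P [Q { [P [Q { }]] }] [P [Q { [P [Q { }]] }] [P [Q { }]]]]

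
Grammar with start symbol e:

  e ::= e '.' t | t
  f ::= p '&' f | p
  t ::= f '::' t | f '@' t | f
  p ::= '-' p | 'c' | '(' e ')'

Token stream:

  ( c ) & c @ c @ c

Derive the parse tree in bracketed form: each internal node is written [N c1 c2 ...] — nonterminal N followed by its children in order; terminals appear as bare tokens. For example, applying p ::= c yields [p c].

e
t
f @ t
p & f @ t
( e ) & f @ t
( t ) & f @ t
( f ) & f @ t
( p ) & f @ t
( c ) & f @ t
( c ) & p @ t
( c ) & c @ t
( c ) & c @ f @ t
( c ) & c @ p @ t
( c ) & c @ c @ t
( c ) & c @ c @ f
( c ) & c @ c @ p
( c ) & c @ c @ c

[e [t [f [p ( [e [t [f [p c]]]] )] & [f [p c]]] @ [t [f [p c]] @ [t [f [p c]]]]]]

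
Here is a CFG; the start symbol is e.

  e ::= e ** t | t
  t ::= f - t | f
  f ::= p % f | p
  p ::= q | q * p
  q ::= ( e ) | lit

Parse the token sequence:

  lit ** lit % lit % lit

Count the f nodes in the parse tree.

[e [e [t [f [p [q lit]]]]] ** [t [f [p [q lit]] % [f [p [q lit]] % [f [p [q lit]]]]]]]

4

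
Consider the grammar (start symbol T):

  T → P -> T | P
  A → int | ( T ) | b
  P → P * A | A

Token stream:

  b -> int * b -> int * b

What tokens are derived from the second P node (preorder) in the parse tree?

int * b

[T [P [A b]] -> [T [P [P [A int]] * [A b]] -> [T [P [P [A int]] * [A b]]]]]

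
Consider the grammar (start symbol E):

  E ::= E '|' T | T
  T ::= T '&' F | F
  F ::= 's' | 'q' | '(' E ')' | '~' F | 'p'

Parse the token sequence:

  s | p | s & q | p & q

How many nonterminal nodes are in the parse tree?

[E [E [E [E [T [F s]]] | [T [F p]]] | [T [T [F s]] & [F q]]] | [T [T [F p]] & [F q]]]

16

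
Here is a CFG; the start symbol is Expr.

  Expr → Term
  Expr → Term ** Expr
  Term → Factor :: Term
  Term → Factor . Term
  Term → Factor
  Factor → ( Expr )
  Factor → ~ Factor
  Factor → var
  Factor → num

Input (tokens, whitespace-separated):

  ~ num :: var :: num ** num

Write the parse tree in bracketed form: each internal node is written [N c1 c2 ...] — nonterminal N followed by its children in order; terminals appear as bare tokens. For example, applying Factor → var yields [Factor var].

Expr
Term ** Expr
Factor :: Term ** Expr
~ Factor :: Term ** Expr
~ num :: Term ** Expr
~ num :: Factor :: Term ** Expr
~ num :: var :: Term ** Expr
~ num :: var :: Factor ** Expr
~ num :: var :: num ** Expr
~ num :: var :: num ** Term
~ num :: var :: num ** Factor
~ num :: var :: num ** num

[Expr [Term [Factor ~ [Factor num]] :: [Term [Factor var] :: [Term [Factor num]]]] ** [Expr [Term [Factor num]]]]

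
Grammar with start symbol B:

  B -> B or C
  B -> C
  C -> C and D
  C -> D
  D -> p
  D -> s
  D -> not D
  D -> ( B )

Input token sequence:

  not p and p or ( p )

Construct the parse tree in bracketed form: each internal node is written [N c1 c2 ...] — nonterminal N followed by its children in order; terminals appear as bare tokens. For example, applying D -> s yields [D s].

B
B or C
C or C
C and D or C
D and D or C
not D and D or C
not p and D or C
not p and p or C
not p and p or D
not p and p or ( B )
not p and p or ( C )
not p and p or ( D )
not p and p or ( p )

[B [B [C [C [D not [D p]]] and [D p]]] or [C [D ( [B [C [D p]]] )]]]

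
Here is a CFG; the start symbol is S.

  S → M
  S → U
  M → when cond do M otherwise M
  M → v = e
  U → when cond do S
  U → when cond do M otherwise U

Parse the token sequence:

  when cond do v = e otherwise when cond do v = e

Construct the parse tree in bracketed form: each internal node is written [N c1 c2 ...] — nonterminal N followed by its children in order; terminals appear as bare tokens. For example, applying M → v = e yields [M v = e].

[S [U when cond do [M v = e] otherwise [U when cond do [S [M v = e]]]]]

S
U
when cond do M otherwise U
when cond do v = e otherwise U
when cond do v = e otherwise when cond do S
when cond do v = e otherwise when cond do M
when cond do v = e otherwise when cond do v = e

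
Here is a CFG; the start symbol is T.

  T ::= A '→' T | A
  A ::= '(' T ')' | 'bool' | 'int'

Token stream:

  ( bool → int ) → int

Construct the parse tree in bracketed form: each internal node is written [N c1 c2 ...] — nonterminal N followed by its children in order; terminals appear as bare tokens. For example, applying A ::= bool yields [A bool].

T
A → T
( T ) → T
( A → T ) → T
( bool → T ) → T
( bool → A ) → T
( bool → int ) → T
( bool → int ) → A
( bool → int ) → int

[T [A ( [T [A bool] → [T [A int]]] )] → [T [A int]]]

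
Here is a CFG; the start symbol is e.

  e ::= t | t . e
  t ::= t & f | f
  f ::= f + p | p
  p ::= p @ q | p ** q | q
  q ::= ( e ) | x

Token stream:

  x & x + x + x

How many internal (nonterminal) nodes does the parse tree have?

15

[e [t [t [f [p [q x]]]] & [f [f [f [p [q x]]] + [p [q x]]] + [p [q x]]]]]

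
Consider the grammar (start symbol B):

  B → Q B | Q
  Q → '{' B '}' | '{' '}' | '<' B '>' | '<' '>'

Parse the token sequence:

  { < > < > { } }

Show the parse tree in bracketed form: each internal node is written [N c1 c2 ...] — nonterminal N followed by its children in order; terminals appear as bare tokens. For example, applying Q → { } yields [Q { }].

B
Q
{ B }
{ Q B }
{ < > B }
{ < > Q B }
{ < > < > B }
{ < > < > Q }
{ < > < > { } }

[B [Q { [B [Q < >] [B [Q < >] [B [Q { }]]]] }]]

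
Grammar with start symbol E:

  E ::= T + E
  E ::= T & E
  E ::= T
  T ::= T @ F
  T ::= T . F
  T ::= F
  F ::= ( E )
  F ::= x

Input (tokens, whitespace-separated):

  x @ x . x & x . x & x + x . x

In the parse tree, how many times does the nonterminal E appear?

[E [T [T [T [F x]] @ [F x]] . [F x]] & [E [T [T [F x]] . [F x]] & [E [T [F x]] + [E [T [T [F x]] . [F x]]]]]]

4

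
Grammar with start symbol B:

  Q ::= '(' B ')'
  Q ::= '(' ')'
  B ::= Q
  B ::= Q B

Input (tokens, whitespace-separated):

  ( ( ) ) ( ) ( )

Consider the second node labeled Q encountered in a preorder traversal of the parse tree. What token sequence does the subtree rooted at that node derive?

( )

[B [Q ( [B [Q ( )]] )] [B [Q ( )] [B [Q ( )]]]]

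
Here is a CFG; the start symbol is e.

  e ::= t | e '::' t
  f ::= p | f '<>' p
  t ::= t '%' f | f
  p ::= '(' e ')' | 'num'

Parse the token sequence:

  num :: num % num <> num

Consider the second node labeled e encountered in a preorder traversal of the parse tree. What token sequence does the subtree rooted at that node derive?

num

[e [e [t [f [p num]]]] :: [t [t [f [p num]]] % [f [f [p num]] <> [p num]]]]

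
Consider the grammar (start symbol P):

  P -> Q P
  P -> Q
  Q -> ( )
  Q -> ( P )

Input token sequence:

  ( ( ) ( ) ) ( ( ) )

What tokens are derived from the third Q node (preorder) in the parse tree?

[P [Q ( [P [Q ( )] [P [Q ( )]]] )] [P [Q ( [P [Q ( )]] )]]]

( )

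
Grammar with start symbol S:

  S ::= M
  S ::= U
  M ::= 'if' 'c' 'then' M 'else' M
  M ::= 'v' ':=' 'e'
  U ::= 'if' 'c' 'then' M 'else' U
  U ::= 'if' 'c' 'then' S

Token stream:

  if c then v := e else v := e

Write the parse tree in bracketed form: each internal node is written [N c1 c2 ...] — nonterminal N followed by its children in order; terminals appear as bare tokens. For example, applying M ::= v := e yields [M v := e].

[S [M if c then [M v := e] else [M v := e]]]

S
M
if c then M else M
if c then v := e else M
if c then v := e else v := e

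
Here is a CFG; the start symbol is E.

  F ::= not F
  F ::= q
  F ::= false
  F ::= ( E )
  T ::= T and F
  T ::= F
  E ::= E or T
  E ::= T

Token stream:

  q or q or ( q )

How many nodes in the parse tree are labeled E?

4

[E [E [E [T [F q]]] or [T [F q]]] or [T [F ( [E [T [F q]]] )]]]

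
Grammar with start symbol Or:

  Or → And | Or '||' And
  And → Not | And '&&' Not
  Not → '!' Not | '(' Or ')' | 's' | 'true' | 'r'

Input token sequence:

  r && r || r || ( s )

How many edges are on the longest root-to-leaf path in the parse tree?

[Or [Or [Or [And [And [Not r]] && [Not r]]] || [And [Not r]]] || [And [Not ( [Or [And [Not s]]] )]]]

6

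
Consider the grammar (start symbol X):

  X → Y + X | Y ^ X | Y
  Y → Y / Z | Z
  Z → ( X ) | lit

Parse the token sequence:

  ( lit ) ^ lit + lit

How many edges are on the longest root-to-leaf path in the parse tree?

6

[X [Y [Z ( [X [Y [Z lit]]] )]] ^ [X [Y [Z lit]] + [X [Y [Z lit]]]]]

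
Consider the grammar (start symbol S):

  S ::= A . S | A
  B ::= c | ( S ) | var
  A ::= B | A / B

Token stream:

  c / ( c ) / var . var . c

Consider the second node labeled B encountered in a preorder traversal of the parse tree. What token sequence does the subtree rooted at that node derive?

[S [A [A [A [B c]] / [B ( [S [A [B c]]] )]] / [B var]] . [S [A [B var]] . [S [A [B c]]]]]

( c )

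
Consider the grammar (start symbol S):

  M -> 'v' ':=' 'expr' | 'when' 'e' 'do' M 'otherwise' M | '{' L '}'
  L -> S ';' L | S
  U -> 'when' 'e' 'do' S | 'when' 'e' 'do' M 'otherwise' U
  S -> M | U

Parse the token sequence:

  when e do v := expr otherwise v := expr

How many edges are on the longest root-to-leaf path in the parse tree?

3

[S [M when e do [M v := expr] otherwise [M v := expr]]]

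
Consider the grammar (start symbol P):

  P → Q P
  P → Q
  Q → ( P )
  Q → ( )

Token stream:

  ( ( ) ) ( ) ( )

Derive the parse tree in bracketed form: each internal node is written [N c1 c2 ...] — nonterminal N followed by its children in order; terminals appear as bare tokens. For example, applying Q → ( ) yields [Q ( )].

[P [Q ( [P [Q ( )]] )] [P [Q ( )] [P [Q ( )]]]]

P
Q P
( P ) P
( Q ) P
( ( ) ) P
( ( ) ) Q P
( ( ) ) ( ) P
( ( ) ) ( ) Q
( ( ) ) ( ) ( )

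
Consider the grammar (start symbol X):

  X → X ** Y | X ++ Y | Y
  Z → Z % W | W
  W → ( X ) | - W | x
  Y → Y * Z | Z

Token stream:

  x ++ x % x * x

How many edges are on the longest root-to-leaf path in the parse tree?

[X [X [Y [Z [W x]]]] ++ [Y [Y [Z [Z [W x]] % [W x]]] * [Z [W x]]]]

6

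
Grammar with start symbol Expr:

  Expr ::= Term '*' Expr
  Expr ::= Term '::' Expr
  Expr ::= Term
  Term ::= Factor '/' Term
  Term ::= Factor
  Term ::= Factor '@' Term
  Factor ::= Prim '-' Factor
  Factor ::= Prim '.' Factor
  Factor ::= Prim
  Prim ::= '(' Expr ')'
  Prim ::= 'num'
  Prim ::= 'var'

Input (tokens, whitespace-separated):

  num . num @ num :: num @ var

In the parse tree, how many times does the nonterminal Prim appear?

[Expr [Term [Factor [Prim num] . [Factor [Prim num]]] @ [Term [Factor [Prim num]]]] :: [Expr [Term [Factor [Prim num]] @ [Term [Factor [Prim var]]]]]]

5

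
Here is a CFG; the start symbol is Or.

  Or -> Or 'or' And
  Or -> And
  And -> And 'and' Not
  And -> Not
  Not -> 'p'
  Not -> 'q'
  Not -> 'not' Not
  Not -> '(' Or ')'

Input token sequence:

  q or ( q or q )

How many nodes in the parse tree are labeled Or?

[Or [Or [And [Not q]]] or [And [Not ( [Or [Or [And [Not q]]] or [And [Not q]]] )]]]

4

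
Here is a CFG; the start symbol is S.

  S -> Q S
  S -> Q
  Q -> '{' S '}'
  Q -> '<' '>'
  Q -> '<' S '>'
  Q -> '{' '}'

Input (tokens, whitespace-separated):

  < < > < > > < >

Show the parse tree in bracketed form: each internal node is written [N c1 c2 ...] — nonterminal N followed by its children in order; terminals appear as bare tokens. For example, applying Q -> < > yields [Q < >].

S
Q S
< S > S
< Q S > S
< < > S > S
< < > Q > S
< < > < > > S
< < > < > > Q
< < > < > > < >

[S [Q < [S [Q < >] [S [Q < >]]] >] [S [Q < >]]]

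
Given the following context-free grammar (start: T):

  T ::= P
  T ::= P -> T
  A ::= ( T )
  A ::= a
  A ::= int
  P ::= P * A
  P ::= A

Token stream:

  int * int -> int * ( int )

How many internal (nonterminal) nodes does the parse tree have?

[T [P [P [A int]] * [A int]] -> [T [P [P [A int]] * [A ( [T [P [A int]]] )]]]]

13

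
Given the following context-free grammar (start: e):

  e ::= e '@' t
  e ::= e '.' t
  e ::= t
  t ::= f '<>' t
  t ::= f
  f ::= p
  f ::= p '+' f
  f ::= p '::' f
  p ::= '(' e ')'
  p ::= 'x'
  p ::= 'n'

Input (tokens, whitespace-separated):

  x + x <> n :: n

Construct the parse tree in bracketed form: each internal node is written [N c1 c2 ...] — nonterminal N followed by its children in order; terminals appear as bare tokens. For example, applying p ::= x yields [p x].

[e [t [f [p x] + [f [p x]]] <> [t [f [p n] :: [f [p n]]]]]]

e
t
f <> t
p + f <> t
x + f <> t
x + p <> t
x + x <> t
x + x <> f
x + x <> p :: f
x + x <> n :: f
x + x <> n :: p
x + x <> n :: n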